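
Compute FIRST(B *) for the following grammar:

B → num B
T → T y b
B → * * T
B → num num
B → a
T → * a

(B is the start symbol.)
FIRST sets of the non-terminals involved (from the grammar, by fixed-point iteration):
  FIRST(B) = { '*', 'a', 'num' }

To compute FIRST(B *), process the symbols left to right:
Symbol B is a non-terminal. Add FIRST(B) \ {ε} = { '*', 'a', 'num' }
B is not nullable (ε ∉ FIRST(B)), so stop here.
FIRST(B *) = { '*', 'a', 'num' }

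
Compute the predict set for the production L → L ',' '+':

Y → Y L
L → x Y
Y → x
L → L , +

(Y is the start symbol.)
PREDICT(L → L ',' '+') = (FIRST(RHS) \ {ε}) ∪ (FOLLOW(L) if ε ∈ FIRST(RHS), i.e. RHS ⇒* ε)
FIRST(L) = { 'x' }
FIRST(L ',' '+') = { 'x' }
ε ∉ FIRST(L ',' '+'), so FOLLOW(L) is not added.
PREDICT(L → L ',' '+') = { 'x' }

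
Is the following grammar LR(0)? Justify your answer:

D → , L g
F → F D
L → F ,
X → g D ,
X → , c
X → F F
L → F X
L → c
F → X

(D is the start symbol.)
A grammar is LR(0) if no state in the canonical LR(0) collection has:
  - both a shift item (dot before a terminal) and a complete item (shift-reduce conflict), or
  - two or more complete items (reduce-reduce conflict; the accept item [D' → D .] counts as a complete item here).

Augment with D' → D and build the canonical LR(0) collection (I0 = CLOSURE({[D' → . D]}), then GOTO on every symbol after a dot until no new states appear). It has 19 states:
  I0: { [D → . , L g], [D' → . D] }  — shift
  I1: { [D → , . L g], [F → . F D], [F → . X], [L → . F ,], [L → . F X], [L → . c], [X → . , c], [X → . F F], [X → . g D ,] }  — shift
  I2: { [D' → D .] }  — accept
  I3: { [X → , . c] }  — shift
  I4: { [D → . , L g], [F → . F D], [F → . X], [F → F . D], [L → F . ,], [L → F . X], [X → . , c], [X → . F F], [X → . g D ,], [X → F . F] }  — shift
  I5: { [D → , L . g] }  — shift
  I6: { [F → X .] }  — reduce
  I7: { [L → c .] }  — reduce
  I8: { [D → . , L g], [X → g . D ,] }  — shift
  I9: { [X → g D . ,] }  — shift
  I10: { [X → g D , .] }  — reduce
  I11: { [D → , L g .] }  — reduce
  I12: { [D → , . L g], [F → . F D], [F → . X], [L → . F ,], [L → . F X], [L → . c], [L → F , .], [X → , . c], [X → . , c], [X → . F F], [X → . g D ,] }  — shift, reduce
  I13: { [F → F D .] }  — reduce
  I14: { [D → . , L g], [F → . F D], [F → . X], [F → F . D], [X → . , c], [X → . F F], [X → . g D ,], [X → F . F], [X → F F .] }  — shift, reduce
  I15: { [F → X .], [L → F X .] }  — 2 reduces
  I16: { [D → , . L g], [F → . F D], [F → . X], [L → . F ,], [L → . F X], [L → . c], [X → , . c], [X → . , c], [X → . F F], [X → . g D ,] }  — shift
  I17: { [L → c .], [X → , c .] }  — 2 reduces
  I18: { [X → , c .] }  — reduce

Conflict in state I12:
  Shift-reduce conflict between [L → F , .] and [L → . c]
So the grammar is NOT LR(0).

Answer: No. Shift-reduce conflict between [L → F , .] and [L → . c]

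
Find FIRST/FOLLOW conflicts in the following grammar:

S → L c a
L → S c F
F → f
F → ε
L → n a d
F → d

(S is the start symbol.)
No FIRST/FOLLOW conflicts.

A FIRST/FOLLOW conflict occurs when a non-terminal N has a nullable alternative N → β (β ⇒* ε) and another alternative N → α with FIRST(α) ∩ FOLLOW(N) ≠ ∅: on such a lookahead the parser cannot decide between expanding α and letting N vanish via β.

Nullable non-terminals: F.

F: nullable alternative(s) F → ε; FOLLOW(F) = { 'c' }
  F → f: FIRST \ {ε} = { 'f' } — disjoint from FOLLOW(F)
  F → ε: FIRST \ {ε} = { } — this is the only nullable alternative, skip
  F → d: FIRST \ {ε} = { 'd' } — disjoint from FOLLOW(F)

L, S have no nullable alternative, so no FIRST/FOLLOW check is needed there.

No FIRST/FOLLOW conflicts found.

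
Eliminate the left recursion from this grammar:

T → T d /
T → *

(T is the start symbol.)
T → * T'
T' → d / T'
T' → ε

T is directly left-recursive. The standard transformation for
  A → A α₁ | ... | A α_m | β₁ | ... | β_n
is
  A  → β₁ A' | ... | β_n A'
  A' → α₁ A' | ... | α_m A' | ε

T → * becomes T → * T'
T → T d / becomes T' → d / T'
Add T' → ε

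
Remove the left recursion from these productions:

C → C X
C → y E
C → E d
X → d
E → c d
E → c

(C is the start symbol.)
C is directly left-recursive. The standard transformation for
  A → A α₁ | ... | A α_m | β₁ | ... | β_n
is
  A  → β₁ A' | ... | β_n A'
  A' → α₁ A' | ... | α_m A' | ε

C → y E becomes C → y E C'
C → E d becomes C → E d C'
C → C X becomes C' → X C'
Add C' → ε

Productions for other non-terminals are unchanged:
  X → d
  E → c d
  E → c

Resulting grammar:
C → y E C'
C → E d C'
C' → X C'
C' → ε
X → d
E → c d
E → c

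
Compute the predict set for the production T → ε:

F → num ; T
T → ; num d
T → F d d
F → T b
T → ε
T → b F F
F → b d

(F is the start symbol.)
{ $, ';', 'b', 'd', 'num' }

PREDICT(T → ε) = (FIRST(RHS) \ {ε}) ∪ (FOLLOW(T) if ε ∈ FIRST(RHS), i.e. RHS ⇒* ε)
The right-hand side is ε (FIRST(ε) = { ε }), so the predict set is FOLLOW(T) = { $, ';', 'b', 'd', 'num' }
PREDICT(T → ε) = { $, ';', 'b', 'd', 'num' }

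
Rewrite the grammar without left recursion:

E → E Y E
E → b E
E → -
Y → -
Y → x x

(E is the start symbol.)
E → b E E'
E → - E'
E' → Y E E'
E' → ε
Y → -
Y → x x

E is directly left-recursive. The standard transformation for
  A → A α₁ | ... | A α_m | β₁ | ... | β_n
is
  A  → β₁ A' | ... | β_n A'
  A' → α₁ A' | ... | α_m A' | ε

E → b E becomes E → b E E'
E → - becomes E → - E'
E → E Y E becomes E' → Y E E'
Add E' → ε

Productions for other non-terminals are unchanged:
  Y → -
  Y → x x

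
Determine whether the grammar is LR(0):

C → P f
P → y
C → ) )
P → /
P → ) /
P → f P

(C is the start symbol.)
Yes, the grammar is LR(0)

A grammar is LR(0) if no state in the canonical LR(0) collection has:
  - both a shift item (dot before a terminal) and a complete item (shift-reduce conflict), or
  - two or more complete items (reduce-reduce conflict; the accept item [C' → C .] counts as a complete item here).

Augment with C' → C and build the canonical LR(0) collection (I0 = CLOSURE({[C' → . C]}), then GOTO on every symbol after a dot until no new states appear). It has 12 states:
  I0: { [C → . ) )], [C → . P f], [C' → . C], [P → . ) /], [P → . /], [P → . f P], [P → . y] }  — shift
  I1: { [C → ) . )], [P → ) . /] }  — shift
  I2: { [P → / .] }  — reduce
  I3: { [C' → C .] }  — accept
  I4: { [C → P . f] }  — shift
  I5: { [P → . ) /], [P → . /], [P → . f P], [P → . y], [P → f . P] }  — shift
  I6: { [P → y .] }  — reduce
  I7: { [P → ) . /] }  — shift
  I8: { [P → f P .] }  — reduce
  I9: { [P → ) / .] }  — reduce
  I10: { [C → P f .] }  — reduce
  I11: { [C → ) ) .] }  — reduce

Every state is either a pure shift/goto state or contains exactly one complete item and nothing to shift — no conflicts. The grammar is LR(0).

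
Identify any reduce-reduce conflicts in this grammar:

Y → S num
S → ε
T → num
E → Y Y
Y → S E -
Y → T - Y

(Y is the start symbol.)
Yes — I9: [T → num .] vs [Y → S num .]

Augment with Y' → Y and build the canonical LR(0) collection (I0 = CLOSURE({[Y' → . Y]}), then GOTO on every symbol after a dot until no new states appear). It has 12 states:
  I0: { [S → .], [T → . num], [Y → . S E -], [Y → . S num], [Y → . T - Y], [Y' → . Y] }  — shift, reduce
  I1: { [E → . Y Y], [S → .], [T → . num], [Y → . S E -], [Y → . S num], [Y → . T - Y], [Y → S . E -], [Y → S . num] }  — shift, reduce
  I2: { [Y → T . - Y] }  — shift
  I3: { [Y' → Y .] }  — accept
  I4: { [T → num .] }  — reduce
  I5: { [S → .], [T → . num], [Y → . S E -], [Y → . S num], [Y → . T - Y], [Y → T - . Y] }  — shift, reduce
  I6: { [Y → T - Y .] }  — reduce
  I7: { [Y → S E . -] }  — shift
  I8: { [E → Y . Y], [S → .], [T → . num], [Y → . S E -], [Y → . S num], [Y → . T - Y] }  — shift, reduce
  I9: { [T → num .], [Y → S num .] }  — 2 reduces
  I10: { [E → Y Y .] }  — reduce
  I11: { [Y → S E - .] }  — reduce

I9 contains complete items [T → num .], [Y → S num .] — reduce-reduce conflict.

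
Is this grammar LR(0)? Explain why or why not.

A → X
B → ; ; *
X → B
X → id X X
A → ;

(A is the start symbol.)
No. Shift-reduce conflict between [A → ; .] and [B → ; . ; *]

A grammar is LR(0) if no state in the canonical LR(0) collection has:
  - both a shift item (dot before a terminal) and a complete item (shift-reduce conflict), or
  - two or more complete items (reduce-reduce conflict; the accept item [A' → A .] counts as a complete item here).

Augment with A' → A and build the canonical LR(0) collection (I0 = CLOSURE({[A' → . A]}), then GOTO on every symbol after a dot until no new states appear). It has 11 states:
  I0: { [A → . ;], [A → . X], [A' → . A], [B → . ; ; *], [X → . B], [X → . id X X] }  — shift
  I1: { [A → ; .], [B → ; . ; *] }  — shift, reduce
  I2: { [A' → A .] }  — accept
  I3: { [X → B .] }  — reduce
  I4: { [A → X .] }  — reduce
  I5: { [B → . ; ; *], [X → . B], [X → . id X X], [X → id . X X] }  — shift
  I6: { [B → ; . ; *] }  — shift
  I7: { [B → . ; ; *], [X → . B], [X → . id X X], [X → id X . X] }  — shift
  I8: { [X → id X X .] }  — reduce
  I9: { [B → ; ; . *] }  — shift
  I10: { [B → ; ; * .] }  — reduce

Conflict in state I1:
  Shift-reduce conflict between [A → ; .] and [B → ; . ; *]
So the grammar is NOT LR(0).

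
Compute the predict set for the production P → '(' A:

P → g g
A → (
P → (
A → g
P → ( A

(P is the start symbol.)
{ '(' }

PREDICT(P → '(' A) = (FIRST(RHS) \ {ε}) ∪ (FOLLOW(P) if ε ∈ FIRST(RHS), i.e. RHS ⇒* ε)
FIRST('(' A) = { '(' }
ε ∉ FIRST('(' A), so FOLLOW(P) is not added.
PREDICT(P → '(' A) = { '(' }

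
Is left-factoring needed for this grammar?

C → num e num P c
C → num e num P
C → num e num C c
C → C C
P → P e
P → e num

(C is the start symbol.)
Yes, C has productions with common prefix 'num e num'

Left-factoring is needed when two productions for the same non-terminal
share a common prefix on the right-hand side.

Productions for C:
  C → num e num P c
  C → num e num P
  C → num e num C c
  C → C C
Productions for P:
  P → P e
  P → e num

Found common prefix 'num e num' in productions for C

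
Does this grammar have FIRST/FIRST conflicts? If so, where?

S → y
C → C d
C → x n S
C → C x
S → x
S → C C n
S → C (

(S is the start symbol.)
FIRST sets of the non-terminals at (or reachable through a nullable prefix from) the front of some alternative:
  FIRST(C) = { 'x' }

Productions for S:
  S → y: FIRST = { 'y' }
  S → x: FIRST = { 'x' }
  S → C C n: FIRST = { 'x' }
  S → C (: FIRST = { 'x' }
Productions for C:
  C → C d: FIRST = { 'x' }
  C → x n S: FIRST = { 'x' }
  C → C x: FIRST = { 'x' }

Conflict for S: S → x and S → C C n
  Overlap: { 'x' }
Conflict for S: S → x and S → C (
  Overlap: { 'x' }
Conflict for S: S → C C n and S → C (
  Overlap: { 'x' }
Conflict for C: C → C d and C → x n S
  Overlap: { 'x' }
Conflict for C: C → C d and C → C x
  Overlap: { 'x' }
Conflict for C: C → x n S and C → C x
  Overlap: { 'x' }

Answer: Yes. S → x / S → C C n on { 'x' }; S → x / S → C '(' on { 'x' }; S → C C n / S → C '(' on { 'x' }; C → C d / C → x n S on { 'x' }; C → C d / C → C x on { 'x' }; C → x n S / C → C x on { 'x' }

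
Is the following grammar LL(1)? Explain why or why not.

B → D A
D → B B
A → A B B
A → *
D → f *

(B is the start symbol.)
No. Predict set conflict for D: { 'f' }

Relevant sets:
  FIRST(B) = { 'f' }
  FIRST(A) = { '*' }

For D:
  PREDICT(D → B B) = { 'f' }
  PREDICT(D → f '*') = { 'f' }
For A:
  PREDICT(A → A B B) = { '*' }
  PREDICT(A → '*') = { '*' }
B has a single production, so nothing to check there.

Conflict found: Predict set conflict for D: { 'f' }
The grammar is NOT LL(1).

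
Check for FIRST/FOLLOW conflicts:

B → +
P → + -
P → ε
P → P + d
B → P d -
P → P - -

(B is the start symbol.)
A FIRST/FOLLOW conflict occurs when a non-terminal N has a nullable alternative N → β (β ⇒* ε) and another alternative N → α with FIRST(α) ∩ FOLLOW(N) ≠ ∅: on such a lookahead the parser cannot decide between expanding α and letting N vanish via β.

Nullable non-terminals: P.
FIRST sets used below: FIRST(P) = { '+', '-', ε }

P: nullable alternative(s) P → ε; FOLLOW(P) = { '+', '-', 'd' }
  P → + -: FIRST \ {ε} = { '+' } — overlaps FOLLOW(P) on { '+' }: CONFLICT
  P → ε: FIRST \ {ε} = { } — this is the only nullable alternative, skip
  P → P + d: FIRST \ {ε} = { '+', '-' } — overlaps FOLLOW(P) on { '+', '-' }: CONFLICT
  P → P - -: FIRST \ {ε} = { '+', '-' } — overlaps FOLLOW(P) on { '+', '-' }: CONFLICT

B has no nullable alternative, so no FIRST/FOLLOW check is needed there.

So the grammar has 3 FIRST/FOLLOW conflicts (marked CONFLICT above).

Answer: Yes. P → '+' '-' with FOLLOW(P) on { '+' }; P → P '+' d with FOLLOW(P) on { '+', '-' }; P → P '-' '-' with FOLLOW(P) on { '+', '-' }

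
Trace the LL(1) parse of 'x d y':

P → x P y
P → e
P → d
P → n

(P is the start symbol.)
LL(1) parsing maintains a stack (initially the start symbol over $) and the input. At each step: if the stack top is a terminal, match it against the current input token; if it is a non-terminal N, replace it with the RHS of M[N, lookahead] (the unique production whose predict set contains the lookahead).

Stack is shown with the top on the left.

Stack    Input    Action
------------------------
P $      x d y $  output P → x P y
x P y $  x d y $  match 'x'
P y $    d y $    output P → d
d y $    d y $    match 'd'
y $      y $      match 'y'
$        $        accept

The string is accepted.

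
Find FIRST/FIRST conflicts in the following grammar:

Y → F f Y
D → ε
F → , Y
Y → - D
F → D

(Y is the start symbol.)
A FIRST/FIRST conflict occurs when two productions N → α and N → β for the same non-terminal have FIRST(α) ∩ FIRST(β) ≠ ∅ (with ε ∈ FIRST of a nullable right-hand side, so two nullable alternatives also conflict).

FIRST sets of the non-terminals at (or reachable through a nullable prefix from) the front of some alternative:
  FIRST(F) = { ',', ε }
  FIRST(D) = { ε }

Productions for Y:
  Y → F f Y: FIRST = { ',', 'f' }
  Y → - D: FIRST = { '-' }
Productions for F:
  F → , Y: FIRST = { ',' }
  F → D: FIRST = { ε }
D has only one production, so no FIRST/FIRST conflict is possible there.

All alternatives of each non-terminal have pairwise disjoint FIRST sets.

Answer: No FIRST/FIRST conflicts.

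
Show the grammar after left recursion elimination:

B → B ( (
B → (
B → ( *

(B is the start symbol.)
B is directly left-recursive. The standard transformation for
  A → A α₁ | ... | A α_m | β₁ | ... | β_n
is
  A  → β₁ A' | ... | β_n A'
  A' → α₁ A' | ... | α_m A' | ε

B → ( becomes B → ( B'
B → ( * becomes B → ( * B'
B → B ( ( becomes B' → ( ( B'
Add B' → ε

Resulting grammar:
B → ( B'
B → ( * B'
B' → ( ( B'
B' → ε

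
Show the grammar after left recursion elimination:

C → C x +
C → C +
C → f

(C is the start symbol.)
C is directly left-recursive. The standard transformation for
  A → A α₁ | ... | A α_m | β₁ | ... | β_n
is
  A  → β₁ A' | ... | β_n A'
  A' → α₁ A' | ... | α_m A' | ε

C → f becomes C → f C'
C → C x + becomes C' → x + C'
C → C + becomes C' → + C'
Add C' → ε

Resulting grammar:
C → f C'
C' → x + C'
C' → + C'
C' → ε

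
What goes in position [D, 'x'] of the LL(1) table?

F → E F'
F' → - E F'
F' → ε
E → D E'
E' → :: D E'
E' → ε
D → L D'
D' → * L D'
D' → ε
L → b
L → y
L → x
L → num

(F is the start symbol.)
To find M[D, 'x'], we find productions for D where 'x' is in the predict set (PREDICT(N → α) = (FIRST(α) \ {ε}) ∪ (FOLLOW(N) if α ⇒* ε)).

Relevant sets:
  FIRST(L) = { 'b', 'num', 'x', 'y' }

D → L D': PREDICT = { 'b', 'num', 'x', 'y' }
  'x' is in predict set, so this production goes in M[D, 'x']

M[D, 'x'] = D → L D'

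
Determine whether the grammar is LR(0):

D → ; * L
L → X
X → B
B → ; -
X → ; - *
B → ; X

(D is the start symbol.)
A grammar is LR(0) if no state in the canonical LR(0) collection has:
  - both a shift item (dot before a terminal) and a complete item (shift-reduce conflict), or
  - two or more complete items (reduce-reduce conflict; the accept item [D' → D .] counts as a complete item here).

Augment with D' → D and build the canonical LR(0) collection (I0 = CLOSURE({[D' → . D]}), then GOTO on every symbol after a dot until no new states appear). It has 11 states:
  I0: { [D → . ; * L], [D' → . D] }  — shift
  I1: { [D → ; . * L] }  — shift
  I2: { [D' → D .] }  — accept
  I3: { [B → . ; -], [B → . ; X], [D → ; * . L], [L → . X], [X → . ; - *], [X → . B] }  — shift
  I4: { [B → . ; -], [B → . ; X], [B → ; . -], [B → ; . X], [X → . ; - *], [X → . B], [X → ; . - *] }  — shift
  I5: { [X → B .] }  — reduce
  I6: { [D → ; * L .] }  — reduce
  I7: { [L → X .] }  — reduce
  I8: { [B → ; - .], [X → ; - . *] }  — shift, reduce
  I9: { [B → ; X .] }  — reduce
  I10: { [X → ; - * .] }  — reduce

Conflict in state I8:
  Shift-reduce conflict between [B → ; - .] and [X → ; - . *]
So the grammar is NOT LR(0).

Answer: No. Shift-reduce conflict between [B → ; - .] and [X → ; - . *]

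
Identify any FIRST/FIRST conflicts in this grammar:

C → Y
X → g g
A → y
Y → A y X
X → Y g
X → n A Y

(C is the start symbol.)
FIRST sets of the non-terminals at (or reachable through a nullable prefix from) the front of some alternative:
  FIRST(Y) = { 'y' }

Productions for X:
  X → g g: FIRST = { 'g' }
  X → Y g: FIRST = { 'y' }
  X → n A Y: FIRST = { 'n' }
C, A, Y have only one production, so no FIRST/FIRST conflict is possible there.

All alternatives of each non-terminal have pairwise disjoint FIRST sets.

Answer: No FIRST/FIRST conflicts.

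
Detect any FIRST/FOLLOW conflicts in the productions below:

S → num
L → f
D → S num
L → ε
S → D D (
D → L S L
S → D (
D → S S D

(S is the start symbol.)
A FIRST/FOLLOW conflict occurs when a non-terminal N has a nullable alternative N → β (β ⇒* ε) and another alternative N → α with FIRST(α) ∩ FOLLOW(N) ≠ ∅: on such a lookahead the parser cannot decide between expanding α and letting N vanish via β.

Nullable non-terminals: L.

L: nullable alternative(s) L → ε; FOLLOW(L) = { '(', 'f', 'num' }
  L → f: FIRST \ {ε} = { 'f' } — overlaps FOLLOW(L) on { 'f' }: CONFLICT
  L → ε: FIRST \ {ε} = { } — this is the only nullable alternative, skip

D, S have no nullable alternative, so no FIRST/FOLLOW check is needed there.

So the grammar has 1 FIRST/FOLLOW conflict (marked CONFLICT above).

Answer: Yes. L → f with FOLLOW(L) on { 'f' }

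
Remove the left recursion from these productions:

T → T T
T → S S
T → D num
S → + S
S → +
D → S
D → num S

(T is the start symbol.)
T is directly left-recursive. The standard transformation for
  A → A α₁ | ... | A α_m | β₁ | ... | β_n
is
  A  → β₁ A' | ... | β_n A'
  A' → α₁ A' | ... | α_m A' | ε

T → S S becomes T → S S T'
T → D num becomes T → D num T'
T → T T becomes T' → T T'
Add T' → ε

Productions for other non-terminals are unchanged:
  S → + S
  S → +
  D → S
  D → num S

Resulting grammar:
T → S S T'
T → D num T'
T' → T T'
T' → ε
S → + S
S → +
D → S
D → num S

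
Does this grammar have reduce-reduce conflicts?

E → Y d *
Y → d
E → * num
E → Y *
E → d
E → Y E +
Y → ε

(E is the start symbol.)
Yes — I4: [E → d .] vs [Y → d .]; I7: [E → d .] vs [Y → d .]

A reduce-reduce conflict occurs when an LR(0) state has two complete items [A → α .] and [B → β .] — both call for a reduction, and with no lookahead the parser cannot choose between them.

Augment with E' → E and build the canonical LR(0) collection (I0 = CLOSURE({[E' → . E]}), then GOTO on every symbol after a dot until no new states appear). It has 11 states:
  I0: { [E → . * num], [E → . Y *], [E → . Y E +], [E → . Y d *], [E → . d], [E' → . E], [Y → . d], [Y → .] }  — shift, reduce
  I1: { [E → * . num] }  — shift
  I2: { [E' → E .] }  — accept
  I3: { [E → . * num], [E → . Y *], [E → . Y E +], [E → . Y d *], [E → . d], [E → Y . *], [E → Y . E +], [E → Y . d *], [Y → . d], [Y → .] }  — shift, reduce
  I4: { [E → d .], [Y → d .] }  — 2 reduces
  I5: { [E → * . num], [E → Y * .] }  — shift, reduce
  I6: { [E → Y E . +] }  — shift
  I7: { [E → Y d . *], [E → d .], [Y → d .] }  — shift, 2 reduces
  I8: { [E → Y d * .] }  — reduce
  I9: { [E → Y E + .] }  — reduce
  I10: { [E → * num .] }  — reduce

I4 contains complete items [E → d .], [Y → d .] — reduce-reduce conflict.
I7 contains complete items [E → d .], [Y → d .] — reduce-reduce conflict.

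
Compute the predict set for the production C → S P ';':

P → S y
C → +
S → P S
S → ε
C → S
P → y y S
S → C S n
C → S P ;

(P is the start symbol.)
{ '+', 'n', 'y' }

PREDICT(C → S P ';') = (FIRST(RHS) \ {ε}) ∪ (FOLLOW(C) if ε ∈ FIRST(RHS), i.e. RHS ⇒* ε)
FIRST(S) = { '+', 'n', 'y', ε }
FIRST(P) = { '+', 'n', 'y' }
FIRST(S P ';') = { '+', 'n', 'y' }
ε ∉ FIRST(S P ';'), so FOLLOW(C) is not added.
PREDICT(C → S P ';') = { '+', 'n', 'y' }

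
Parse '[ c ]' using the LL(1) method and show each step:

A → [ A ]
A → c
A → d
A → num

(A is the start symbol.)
Stack is shown with the top on the left.

Stack    Input    Action
------------------------
A $      [ c ] $  output A → [ A ]
[ A ] $  [ c ] $  match '['
A ] $    c ] $    output A → c
c ] $    c ] $    match 'c'
] $      ] $      match ']'
$        $        accept

The string is accepted.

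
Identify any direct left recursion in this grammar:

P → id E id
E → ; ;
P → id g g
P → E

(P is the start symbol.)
No direct left recursion

P → id E id: starts with id
E → ; ;: starts with ';'
P → id g g: starts with id
P → E: starts with E

No direct left recursion found.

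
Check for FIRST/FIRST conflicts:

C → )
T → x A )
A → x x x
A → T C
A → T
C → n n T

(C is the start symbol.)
Yes. A → x x x / A → T C on { 'x' }; A → x x x / A → T on { 'x' }; A → T C / A → T on { 'x' }

FIRST sets of the non-terminals at (or reachable through a nullable prefix from) the front of some alternative:
  FIRST(T) = { 'x' }

Productions for C:
  C → ): FIRST = { ')' }
  C → n n T: FIRST = { 'n' }
Productions for A:
  A → x x x: FIRST = { 'x' }
  A → T C: FIRST = { 'x' }
  A → T: FIRST = { 'x' }
T has only one production, so no FIRST/FIRST conflict is possible there.

Conflict for A: A → x x x and A → T C
  Overlap: { 'x' }
Conflict for A: A → x x x and A → T
  Overlap: { 'x' }
Conflict for A: A → T C and A → T
  Overlap: { 'x' }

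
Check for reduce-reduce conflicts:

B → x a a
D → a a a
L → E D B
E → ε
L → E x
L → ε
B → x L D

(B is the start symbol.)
Yes — I2: [E → .] vs [L → .]

Augment with B' → B and build the canonical LR(0) collection (I0 = CLOSURE({[B' → . B]}), then GOTO on every symbol after a dot until no new states appear). It has 14 states:
  I0: { [B → . x L D], [B → . x a a], [B' → . B] }  — shift
  I1: { [B' → B .] }  — accept
  I2: { [B → x . L D], [B → x . a a], [E → .], [L → . E D B], [L → . E x], [L → .] }  — shift, 2 reduces
  I3: { [D → . a a a], [L → E . D B], [L → E . x] }  — shift
  I4: { [B → x L . D], [D → . a a a] }  — shift
  I5: { [B → x a . a] }  — shift
  I6: { [B → x a a .] }  — reduce
  I7: { [B → x L D .] }  — reduce
  I8: { [D → a . a a] }  — shift
  I9: { [D → a a . a] }  — shift
  I10: { [D → a a a .] }  — reduce
  I11: { [B → . x L D], [B → . x a a], [L → E D . B] }  — shift
  I12: { [L → E x .] }  — reduce
  I13: { [L → E D B .] }  — reduce

I2 contains complete items [E → .], [L → .] — reduce-reduce conflict.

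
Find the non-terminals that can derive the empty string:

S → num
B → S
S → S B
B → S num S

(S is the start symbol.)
A non-terminal is nullable if it can derive ε (the empty string): either it has an ε-production, or it has a production whose right-hand side consists entirely of nullable non-terminals.

There are no ε-productions, so no non-terminal can derive ε.
No non-terminals are nullable.

Answer: None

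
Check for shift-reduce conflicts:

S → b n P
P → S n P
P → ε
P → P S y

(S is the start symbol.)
Augment with S' → S and build the canonical LR(0) collection (I0 = CLOSURE({[S' → . S]}), then GOTO on every symbol after a dot until no new states appear). It has 10 states:
  I0: { [S → . b n P], [S' → . S] }  — shift
  I1: { [S' → S .] }  — accept
  I2: { [S → b . n P] }  — shift
  I3: { [P → . P S y], [P → . S n P], [P → .], [S → . b n P], [S → b n . P] }  — shift, reduce
  I4: { [P → P . S y], [S → . b n P], [S → b n P .] }  — shift, reduce
  I5: { [P → S . n P] }  — shift
  I6: { [P → . P S y], [P → . S n P], [P → .], [P → S n . P], [S → . b n P] }  — shift, reduce
  I7: { [P → P . S y], [P → S n P .], [S → . b n P] }  — shift, reduce
  I8: { [P → P S . y] }  — shift
  I9: { [P → P S y .] }  — reduce

I3 contains reduce item [P → .] and shift item [S → . b n P] — shift-reduce conflict.
I4 contains reduce item [S → b n P .] and shift item [S → . b n P] — shift-reduce conflict.
I6 contains reduce item [P → .] and shift item [S → . b n P] — shift-reduce conflict.
I7 contains reduce item [P → S n P .] and shift item [S → . b n P] — shift-reduce conflict.

Answer: Yes — I3: [P → .] vs [S → . b n P]; I4: [S → b n P .] vs [S → . b n P]; I6: [P → .] vs [S → . b n P]; I7: [P → S n P .] vs [S → . b n P]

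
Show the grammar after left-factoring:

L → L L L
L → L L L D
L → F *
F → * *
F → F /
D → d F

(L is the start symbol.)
Left-factoring transforms A → αβ₁ | αβ₂ into A → αA' and A' → β₁ | β₂
(α is the longest common prefix among the alternatives). Repeat until
no nonterminal has two alternatives with a common prefix.

Round 1: L has alternatives sharing prefix 'L L L'. Introduce L': L → L L L L'
  Add: L' → ε
  Add: L' → D

No remaining common prefixes — done.

Resulting grammar:
L → L L L L'
L' → ε
L' → D
L → F *
F → * *
F → F /
D → d F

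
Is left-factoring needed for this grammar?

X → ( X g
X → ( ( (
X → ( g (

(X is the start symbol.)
Left-factoring is needed when two productions for the same non-terminal
share a common prefix on the right-hand side.

Productions for X:
  X → ( X g
  X → ( ( (
  X → ( g (

Found common prefix '(' in productions for X

Answer: Yes, X has productions with common prefix '('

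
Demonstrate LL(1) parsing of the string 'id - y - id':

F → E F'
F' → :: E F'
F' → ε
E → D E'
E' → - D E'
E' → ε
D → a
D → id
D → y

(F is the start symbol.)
LL(1) parsing maintains a stack (initially the start symbol over $) and the input. At each step: if the stack top is a terminal, match it against the current input token; if it is a non-terminal N, replace it with the RHS of M[N, lookahead] (the unique production whose predict set contains the lookahead).

Stack is shown with the top on the left.

Stack        Input          Action
----------------------------------
F $          id - y - id $  output F → E F'
E F' $       id - y - id $  output E → D E'
D E' F' $    id - y - id $  output D → id
id E' F' $   id - y - id $  match 'id'
E' F' $      - y - id $     output E' → - D E'
- D E' F' $  - y - id $     match '-'
D E' F' $    y - id $       output D → y
y E' F' $    y - id $       match 'y'
E' F' $      - id $         output E' → - D E'
- D E' F' $  - id $         match '-'
D E' F' $    id $           output D → id
id E' F' $   id $           match 'id'
E' F' $      $              output E' → ε
F' $         $              output F' → ε
$            $              accept

The string is accepted.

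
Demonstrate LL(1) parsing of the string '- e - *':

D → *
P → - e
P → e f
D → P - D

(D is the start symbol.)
LL(1) parsing maintains a stack (initially the start symbol over $) and the input. At each step: if the stack top is a terminal, match it against the current input token; if it is a non-terminal N, replace it with the RHS of M[N, lookahead] (the unique production whose predict set contains the lookahead).

Stack is shown with the top on the left.

Stack      Input      Action
----------------------------
D $        - e - * $  output D → P - D
P - D $    - e - * $  output P → - e
- e - D $  - e - * $  match '-'
e - D $    e - * $    match 'e'
- D $      - * $      match '-'
D $        * $        output D → *
* $        * $        match '*'
$          $          accept

The string is accepted.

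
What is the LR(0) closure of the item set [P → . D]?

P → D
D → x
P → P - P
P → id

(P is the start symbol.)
Start with: [P → . D]
  [P → . D] has the dot before D: add [D → . x]
No further items can be added.

CLOSURE = { [D → . x], [P → . D] }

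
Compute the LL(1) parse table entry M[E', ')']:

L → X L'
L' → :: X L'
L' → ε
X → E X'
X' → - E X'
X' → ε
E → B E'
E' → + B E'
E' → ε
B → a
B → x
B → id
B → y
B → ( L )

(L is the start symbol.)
E' → ε

To find M[E', ')'], we find productions for E' where ')' is in the predict set (PREDICT(N → α) = (FIRST(α) \ {ε}) ∪ (FOLLOW(N) if α ⇒* ε)).

Relevant sets:
  FOLLOW(E') = { $, ')', '-', '::' }

E' → + B E': PREDICT = { '+' }
E' → ε: PREDICT = { $, ')', '-', '::' }
  ')' is in predict set, so this production goes in M[E', ')']

M[E', ')'] = E' → ε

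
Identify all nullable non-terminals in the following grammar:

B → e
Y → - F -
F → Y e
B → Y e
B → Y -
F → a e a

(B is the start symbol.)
None

A non-terminal is nullable if it can derive ε (the empty string): either it has an ε-production, or it has a production whose right-hand side consists entirely of nullable non-terminals.

There are no ε-productions, so no non-terminal can derive ε.
No non-terminals are nullable.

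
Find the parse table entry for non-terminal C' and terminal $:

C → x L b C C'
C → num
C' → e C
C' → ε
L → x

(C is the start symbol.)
To find M[C', $], we find productions for C' where $ is in the predict set (PREDICT(N → α) = (FIRST(α) \ {ε}) ∪ (FOLLOW(N) if α ⇒* ε)).

Relevant sets:
  FOLLOW(C') = { $, 'e' }

C' → e C: PREDICT = { 'e' }
C' → ε: PREDICT = { $, 'e' }
  $ is in predict set, so this production goes in M[C', $]

M[C', $] = C' → ε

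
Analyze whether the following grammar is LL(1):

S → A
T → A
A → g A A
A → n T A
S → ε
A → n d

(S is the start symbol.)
A grammar is LL(1) if for each non-terminal N with multiple productions, the predict sets of those productions are pairwise disjoint, where PREDICT(N → α) = (FIRST(α) \ {ε}) ∪ (FOLLOW(N) if α ⇒* ε).

Relevant sets:
  FIRST(A) = { 'g', 'n' }
  FOLLOW(S) = { $ }

For S:
  PREDICT(S → A) = { 'g', 'n' }
  PREDICT(S → ε) = { $ }
For A:
  PREDICT(A → g A A) = { 'g' }
  PREDICT(A → n T A) = { 'n' }
  PREDICT(A → n d) = { 'n' }
T has a single production, so nothing to check there.

Conflict found: Predict set conflict for A: { 'n' }
The grammar is NOT LL(1).

Answer: No. Predict set conflict for A: { 'n' }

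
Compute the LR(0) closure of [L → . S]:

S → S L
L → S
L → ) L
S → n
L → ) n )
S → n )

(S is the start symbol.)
{ [L → . S], [S → . S L], [S → . n )], [S → . n] }

To compute CLOSURE, for each item [A → α.Bβ] where B is a non-terminal, add [B → .γ] for all productions B → γ; repeat for the newly added items until nothing changes.

Start with: [L → . S]
  [L → . S] has the dot before S: add [S → . S L], [S → . n], [S → . n )]
No further items can be added.

CLOSURE = { [L → . S], [S → . S L], [S → . n )], [S → . n] }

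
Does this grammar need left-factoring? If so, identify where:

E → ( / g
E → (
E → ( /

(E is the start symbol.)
Left-factoring is needed when two productions for the same non-terminal
share a common prefix on the right-hand side.

Productions for E:
  E → ( / g
  E → (
  E → ( /

Found common prefix '(' in productions for E

Answer: Yes, E has productions with common prefix '('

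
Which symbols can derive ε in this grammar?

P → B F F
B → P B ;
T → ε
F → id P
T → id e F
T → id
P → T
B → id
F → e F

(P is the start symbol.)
{ 'P', 'T' }

A non-terminal is nullable if it can derive ε (the empty string): either it has an ε-production, or it has a production whose right-hand side consists entirely of nullable non-terminals.

ε-productions: T → ε
So T is immediately nullable.
P → T: every symbol on the right is nullable, so P is nullable too.
No further non-terminal can be added: every production for the remaining non-terminals contains a terminal or a non-nullable non-terminal.
Nullable = { 'P', 'T' }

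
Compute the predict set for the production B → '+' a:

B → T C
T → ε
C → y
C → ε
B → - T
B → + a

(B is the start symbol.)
{ '+' }

PREDICT(B → '+' a) = (FIRST(RHS) \ {ε}) ∪ (FOLLOW(B) if ε ∈ FIRST(RHS), i.e. RHS ⇒* ε)
FIRST('+' a) = { '+' }
ε ∉ FIRST('+' a), so FOLLOW(B) is not added.
PREDICT(B → '+' a) = { '+' }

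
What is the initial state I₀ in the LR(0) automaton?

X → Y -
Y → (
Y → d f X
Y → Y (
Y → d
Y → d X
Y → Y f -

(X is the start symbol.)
{ [X → . Y -], [X' → . X], [Y → . (], [Y → . Y (], [Y → . Y f -], [Y → . d X], [Y → . d f X], [Y → . d] }

First, augment the grammar with X' → X
I₀ = CLOSURE({ [X' → . X] }):
  [X' → . X] has the dot before X: add [X → . Y -]
  [X → . Y -] has the dot before Y: add [Y → . (], [Y → . d f X], [Y → . Y (], [Y → . d], [Y → . d X], [Y → . Y f -]
No further items can be added.

I₀ = { [X → . Y -], [X' → . X], [Y → . (], [Y → . Y (], [Y → . Y f -], [Y → . d X], [Y → . d f X], [Y → . d] }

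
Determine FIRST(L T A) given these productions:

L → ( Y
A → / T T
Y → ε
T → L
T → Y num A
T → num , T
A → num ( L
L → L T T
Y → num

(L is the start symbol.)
{ '(' }

FIRST sets of the non-terminals involved (from the grammar, by fixed-point iteration):
  FIRST(L) = { '(' }

To compute FIRST(L T A), process the symbols left to right:
Symbol L is a non-terminal. Add FIRST(L) \ {ε} = { '(' }
L is not nullable (ε ∉ FIRST(L)), so stop here.
FIRST(L T A) = { '(' }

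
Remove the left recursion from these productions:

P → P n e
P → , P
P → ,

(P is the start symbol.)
P is directly left-recursive. The standard transformation for
  A → A α₁ | ... | A α_m | β₁ | ... | β_n
is
  A  → β₁ A' | ... | β_n A'
  A' → α₁ A' | ... | α_m A' | ε

P → , P becomes P → , P P'
P → , becomes P → , P'
P → P n e becomes P' → n e P'
Add P' → ε

Resulting grammar:
P → , P P'
P → , P'
P' → n e P'
P' → ε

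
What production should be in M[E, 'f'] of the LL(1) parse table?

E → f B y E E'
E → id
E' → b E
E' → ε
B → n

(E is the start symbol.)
To find M[E, 'f'], we find productions for E where 'f' is in the predict set (PREDICT(N → α) = (FIRST(α) \ {ε}) ∪ (FOLLOW(N) if α ⇒* ε)).

E → f B y E E': PREDICT = { 'f' }
  'f' is in predict set, so this production goes in M[E, 'f']
E → id: PREDICT = { 'id' }

M[E, 'f'] = E → f B y E E'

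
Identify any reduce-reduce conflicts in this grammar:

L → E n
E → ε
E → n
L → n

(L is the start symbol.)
Yes — I3: [E → n .] vs [L → n .]

A reduce-reduce conflict occurs when an LR(0) state has two complete items [A → α .] and [B → β .] — both call for a reduction, and with no lookahead the parser cannot choose between them.

Augment with L' → L and build the canonical LR(0) collection (I0 = CLOSURE({[L' → . L]}), then GOTO on every symbol after a dot until no new states appear). It has 5 states:
  I0: { [E → . n], [E → .], [L → . E n], [L → . n], [L' → . L] }  — shift, reduce
  I1: { [L → E . n] }  — shift
  I2: { [L' → L .] }  — accept
  I3: { [E → n .], [L → n .] }  — 2 reduces
  I4: { [L → E n .] }  — reduce

I3 contains complete items [E → n .], [L → n .] — reduce-reduce conflict.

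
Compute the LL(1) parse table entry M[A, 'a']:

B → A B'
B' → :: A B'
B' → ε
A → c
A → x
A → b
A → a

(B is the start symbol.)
To find M[A, 'a'], we find productions for A where 'a' is in the predict set (PREDICT(N → α) = (FIRST(α) \ {ε}) ∪ (FOLLOW(N) if α ⇒* ε)).

A → c: PREDICT = { 'c' }
A → x: PREDICT = { 'x' }
A → b: PREDICT = { 'b' }
A → a: PREDICT = { 'a' }
  'a' is in predict set, so this production goes in M[A, 'a']

M[A, 'a'] = A → a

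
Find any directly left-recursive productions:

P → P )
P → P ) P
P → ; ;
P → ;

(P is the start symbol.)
P → P ): LEFT RECURSIVE (starts with P)
P → P ) P: LEFT RECURSIVE (starts with P)
P → ; ;: starts with ';'
P → ;: starts with ';'

The grammar has direct left recursion on: P.

Answer: Yes, P is left-recursive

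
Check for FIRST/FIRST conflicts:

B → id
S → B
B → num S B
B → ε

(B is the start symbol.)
A FIRST/FIRST conflict occurs when two productions N → α and N → β for the same non-terminal have FIRST(α) ∩ FIRST(β) ≠ ∅ (with ε ∈ FIRST of a nullable right-hand side, so two nullable alternatives also conflict).

Productions for B:
  B → id: FIRST = { 'id' }
  B → num S B: FIRST = { 'num' }
  B → ε: FIRST = { ε }
S has only one production, so no FIRST/FIRST conflict is possible there.

All alternatives of each non-terminal have pairwise disjoint FIRST sets.

Answer: No FIRST/FIRST conflicts.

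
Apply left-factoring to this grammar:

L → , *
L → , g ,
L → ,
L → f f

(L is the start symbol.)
L → , L'
L' → *
L' → g ,
L' → ε
L → f f

Left-factoring transforms A → αβ₁ | αβ₂ into A → αA' and A' → β₁ | β₂
(α is the longest common prefix among the alternatives). Repeat until
no nonterminal has two alternatives with a common prefix.

Round 1: L has alternatives sharing prefix ','. Introduce L': L → , L'
  Add: L' → *
  Add: L' → g ,
  Add: L' → ε

No remaining common prefixes — done.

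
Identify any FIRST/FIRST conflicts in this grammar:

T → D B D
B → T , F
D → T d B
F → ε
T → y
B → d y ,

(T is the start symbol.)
A FIRST/FIRST conflict occurs when two productions N → α and N → β for the same non-terminal have FIRST(α) ∩ FIRST(β) ≠ ∅ (with ε ∈ FIRST of a nullable right-hand side, so two nullable alternatives also conflict).

FIRST sets of the non-terminals at (or reachable through a nullable prefix from) the front of some alternative:
  FIRST(D) = { 'y' }
  FIRST(T) = { 'y' }

Productions for T:
  T → D B D: FIRST = { 'y' }
  T → y: FIRST = { 'y' }
Productions for B:
  B → T , F: FIRST = { 'y' }
  B → d y ,: FIRST = { 'd' }
D, F have only one production, so no FIRST/FIRST conflict is possible there.

Conflict for T: T → D B D and T → y
  Overlap: { 'y' }

Answer: Yes. T → D B D / T → y on { 'y' }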